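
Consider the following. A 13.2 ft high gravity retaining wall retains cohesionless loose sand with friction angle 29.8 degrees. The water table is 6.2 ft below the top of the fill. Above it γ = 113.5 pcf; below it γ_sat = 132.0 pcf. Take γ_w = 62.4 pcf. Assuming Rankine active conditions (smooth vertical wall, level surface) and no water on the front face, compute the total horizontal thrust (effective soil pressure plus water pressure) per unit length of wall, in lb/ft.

K_a = tan²(45° − φ/2) = 0.3360.
γ' = 132.0 − 62.4 = 69.60 pcf. Depth below WT = 7.0 ft.
σ'_h at WT = K_a γ d_w = 236.5 psf; at base = 236.5 + K_a γ' × 7.0 = 400.2 psf.
P₁ (0–6.2 ft) = ½×236.5×6.2 = 733.0. P₂ (6.2–13.2 ft) = ½(236.5+400.2)×7.0 = 2228.
P_w = ½ γ_w h₂² = 0.5×62.4×7.0² = 1529. Total = 733.0+2228+1529 = 4490 lb/ft.

4490 lb/ft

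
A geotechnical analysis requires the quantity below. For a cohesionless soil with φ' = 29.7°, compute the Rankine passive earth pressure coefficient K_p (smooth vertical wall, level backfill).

K_p = (1 + sin φ)/(1 − sin φ) = tan²(45° + 29.7°/2) = 2.964.

2.96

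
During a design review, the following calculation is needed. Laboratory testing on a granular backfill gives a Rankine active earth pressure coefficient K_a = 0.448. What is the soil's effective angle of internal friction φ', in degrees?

K_a = tan²(45° − φ/2) ⇒ 45° − φ/2 = arctan(√0.448) = 33.80°.
φ = 2(45° − 33.80°) = 22.41°.

22.4°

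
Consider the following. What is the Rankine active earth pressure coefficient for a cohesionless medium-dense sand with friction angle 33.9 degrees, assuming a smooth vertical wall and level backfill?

K_a = tan²(45° − φ/2) = tan²(28.05°) = 0.2839.

0.284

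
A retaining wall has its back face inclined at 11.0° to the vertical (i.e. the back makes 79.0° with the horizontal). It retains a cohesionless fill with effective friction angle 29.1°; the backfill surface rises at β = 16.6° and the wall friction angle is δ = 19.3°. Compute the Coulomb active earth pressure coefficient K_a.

K_a = sin²(α+φ) / [sin²α · sin(α−δ) · (1 + √{sin(φ+δ)sin(φ−β) / (sin(α−δ)sin(α+β))})²].
With α = 79.0°, φ = 29.1°, δ = 19.3°, β = 16.6°: K_a = 0.5281.

0.528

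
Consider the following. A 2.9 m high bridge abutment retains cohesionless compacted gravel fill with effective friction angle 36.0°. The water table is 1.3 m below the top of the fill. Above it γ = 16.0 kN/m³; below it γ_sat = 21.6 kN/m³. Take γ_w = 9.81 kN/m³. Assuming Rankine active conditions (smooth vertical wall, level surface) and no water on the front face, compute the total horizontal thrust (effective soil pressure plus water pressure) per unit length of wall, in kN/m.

28.6 kN/m

K_a = tan²(45° − φ/2) = 0.2596.
γ' = 21.6 − 9.81 = 11.79 kN/m³. Depth below WT = 1.6 m.
σ'_h at WT = K_a γ d_w = 5.400 kPa; at base = 5.400 + K_a γ' × 1.6 = 10.30 kPa.
P₁ (0–1.3 m) = ½×5.400×1.3 = 3.510. P₂ (1.3–2.9 m) = ½(5.400+10.30)×1.6 = 12.56.
P_w = ½ γ_w h₂² = 0.5×9.81×1.6² = 12.56. Total = 3.510+12.56+12.56 = 28.62 kN/m.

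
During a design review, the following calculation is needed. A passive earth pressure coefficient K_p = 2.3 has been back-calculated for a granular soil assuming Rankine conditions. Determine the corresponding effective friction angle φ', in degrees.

K_p = (1+sin φ)/(1−sin φ) ⇒ sin φ = (K_p − 1)/(K_p + 1) = 0.3939.
φ = arcsin(0.3939) = 23.20°.

23.2°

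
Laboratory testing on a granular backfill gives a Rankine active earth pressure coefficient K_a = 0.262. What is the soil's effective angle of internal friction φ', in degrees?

35.8°

K_a = tan²(45° − φ/2) ⇒ 45° − φ/2 = arctan(√0.262) = 27.11°.
φ = 2(45° − 27.11°) = 35.79°.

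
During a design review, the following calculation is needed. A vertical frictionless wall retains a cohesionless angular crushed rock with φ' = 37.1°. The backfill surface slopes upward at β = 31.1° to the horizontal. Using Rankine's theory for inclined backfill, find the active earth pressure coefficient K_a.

K_a = cos β · (cos β − √(cos²β − cos²φ)) / (cos β + √(cos²β − cos²φ)).
cos β = 0.8563, cos φ = 0.7976, √(cos²β − cos²φ) = 0.3115.
K_a = 0.8563 × (0.8563 − 0.3115)/(0.8563 + 0.3115) = 0.3994.

0.399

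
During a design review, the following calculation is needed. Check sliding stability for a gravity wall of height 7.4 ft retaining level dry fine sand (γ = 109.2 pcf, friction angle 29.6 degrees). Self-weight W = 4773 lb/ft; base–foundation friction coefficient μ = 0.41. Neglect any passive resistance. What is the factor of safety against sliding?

K_a = tan²(45° − 29.6°/2) = 0.3387.
P_a = ½K_aγH² = 0.5×0.3387×109.2×7.4² = 1013 lb/ft, acting at H/3 = 2.467 ft above the base.
FS_sliding = μW / P_a = 0.41×4773 / 1013 = 1.932.

1.93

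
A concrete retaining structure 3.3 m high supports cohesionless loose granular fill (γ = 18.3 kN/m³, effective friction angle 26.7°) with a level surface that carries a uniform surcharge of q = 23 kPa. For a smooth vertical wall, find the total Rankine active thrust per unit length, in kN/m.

66.7 kN/m

K_a = tan²(45° − φ/2) = 0.3800.
Soil triangle: ½ K_a γ H² = 0.5×0.3800×18.3×3.3² = 37.86 kN/m.
Surcharge rectangle: K_a q H = 0.3800×23×3.3 = 28.84 kN/m.
Total = 37.86 + 28.84 = 66.70 kN/m.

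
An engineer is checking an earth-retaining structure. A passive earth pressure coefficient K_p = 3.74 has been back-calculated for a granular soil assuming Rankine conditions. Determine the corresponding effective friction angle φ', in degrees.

K_p = (1+sin φ)/(1−sin φ) ⇒ sin φ = (K_p − 1)/(K_p + 1) = 0.5781.
φ = arcsin(0.5781) = 35.31°.

35.3°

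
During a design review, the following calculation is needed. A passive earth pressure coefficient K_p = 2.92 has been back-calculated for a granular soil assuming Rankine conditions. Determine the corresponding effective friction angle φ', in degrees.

K_p = (1+sin φ)/(1−sin φ) ⇒ sin φ = (K_p − 1)/(K_p + 1) = 0.4898.
φ = arcsin(0.4898) = 29.33°.

29.3°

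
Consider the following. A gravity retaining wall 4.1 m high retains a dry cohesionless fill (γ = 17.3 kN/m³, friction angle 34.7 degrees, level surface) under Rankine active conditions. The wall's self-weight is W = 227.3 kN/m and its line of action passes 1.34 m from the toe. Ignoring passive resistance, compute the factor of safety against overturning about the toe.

5.58

K_a = tan²(45° − 34.7°/2) = 0.2745.
P_a = ½K_aγH² = 0.5×0.2745×17.3×4.1² = 39.91 kN/m, acting at H/3 = 1.367 m above the base.
Overturning moment M_o = P_a × H/3 = 39.91 × 1.367 = 54.54.
Resisting moment M_r = W × 1.34 = 227.3 × 1.34 = 304.6.
FS_overturning = M_r/M_o = 304.6/54.54 = 5.584.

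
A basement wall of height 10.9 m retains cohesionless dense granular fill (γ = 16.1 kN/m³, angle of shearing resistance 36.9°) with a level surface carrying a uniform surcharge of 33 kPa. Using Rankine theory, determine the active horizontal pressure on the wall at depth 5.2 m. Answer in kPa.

29.1 kPa

K_a = (1 − sin φ)/(1 + sin φ) = 0.2497.
σ_v = γz + q = 16.1 × 5.2 + 33 = 116.7 kPa.
σ_h = K_a σ_v = 0.2497 × 116.7 = 29.14 kPa.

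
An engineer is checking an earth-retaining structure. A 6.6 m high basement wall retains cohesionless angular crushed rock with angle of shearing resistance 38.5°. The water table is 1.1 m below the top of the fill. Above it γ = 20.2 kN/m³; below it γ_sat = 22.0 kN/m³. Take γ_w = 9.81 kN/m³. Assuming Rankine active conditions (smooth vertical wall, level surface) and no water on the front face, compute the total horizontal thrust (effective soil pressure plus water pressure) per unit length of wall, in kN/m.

K_a = tan²(45° − φ/2) = 0.2327.
γ' = 22.0 − 9.81 = 12.19 kN/m³. Depth below WT = 5.5 m.
σ'_h at WT = K_a γ d_w = 5.170 kPa; at base = 5.170 + K_a γ' × 5.5 = 20.77 kPa.
P₁ (0–1.1 m) = ½×5.170×1.1 = 2.843. P₂ (1.1–6.6 m) = ½(5.170+20.77)×5.5 = 71.33.
P_w = ½ γ_w h₂² = 0.5×9.81×5.5² = 148.4. Total = 2.843+71.33+148.4 = 222.5 kN/m.

223 kN/m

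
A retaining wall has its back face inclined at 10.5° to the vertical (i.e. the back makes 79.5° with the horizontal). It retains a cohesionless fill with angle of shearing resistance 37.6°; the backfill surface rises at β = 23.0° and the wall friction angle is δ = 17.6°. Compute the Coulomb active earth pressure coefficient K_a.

K_a = sin²(α+φ) / [sin²α · sin(α−δ) · (1 + √{sin(φ+δ)sin(φ−β) / (sin(α−δ)sin(α+β))})²].
With α = 79.5°, φ = 37.6°, δ = 17.6°, β = 23.0°: K_a = 0.4184.

0.418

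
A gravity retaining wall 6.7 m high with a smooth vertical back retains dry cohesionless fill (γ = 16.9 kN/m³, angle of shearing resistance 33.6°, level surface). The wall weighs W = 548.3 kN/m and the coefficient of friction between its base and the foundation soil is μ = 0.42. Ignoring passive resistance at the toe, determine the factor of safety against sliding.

K_a = tan²(45° − 33.6°/2) = 0.2875.
P_a = ½K_aγH² = 0.5×0.2875×16.9×6.7² = 109.1 kN/m, acting at H/3 = 2.233 m above the base.
FS_sliding = μW / P_a = 0.42×548.3 / 109.1 = 2.112.

2.11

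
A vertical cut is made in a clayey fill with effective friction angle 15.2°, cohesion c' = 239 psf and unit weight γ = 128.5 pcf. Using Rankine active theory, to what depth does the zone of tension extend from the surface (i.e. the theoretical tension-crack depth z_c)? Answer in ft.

K_a = tan²(45° − 15.2°/2) = 0.5845; √K_a = 0.7646.
The active pressure is zero where K_a γ z = 2c√K_a, so z_c = 2c/(γ√K_a) = 2×239/(128.5×0.7646) = 4.865 ft.

4.87 ft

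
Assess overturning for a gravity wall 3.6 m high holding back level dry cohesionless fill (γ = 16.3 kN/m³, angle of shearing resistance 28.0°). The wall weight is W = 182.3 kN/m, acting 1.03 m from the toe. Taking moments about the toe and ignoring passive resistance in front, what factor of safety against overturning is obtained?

4.10

K_a = tan²(45° − 28.0°/2) = 0.3610.
P_a = ½K_aγH² = 0.5×0.3610×16.3×3.6² = 38.13 kN/m, acting at H/3 = 1.200 m above the base.
Overturning moment M_o = P_a × H/3 = 38.13 × 1.200 = 45.76.
Resisting moment M_r = W × 1.03 = 182.3 × 1.03 = 187.8.
FS_overturning = M_r/M_o = 187.8/45.76 = 4.103.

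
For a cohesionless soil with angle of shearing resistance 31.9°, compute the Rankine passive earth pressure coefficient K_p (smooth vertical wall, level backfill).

K_p = (1 + sin φ)/(1 − sin φ) = tan²(45° + 31.9°/2) = 3.241.

3.24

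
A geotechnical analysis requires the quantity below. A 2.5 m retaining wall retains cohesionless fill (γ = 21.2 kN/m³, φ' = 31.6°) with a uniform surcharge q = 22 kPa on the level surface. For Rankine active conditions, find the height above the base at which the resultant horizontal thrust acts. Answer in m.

1.02 m

K_a = 0.3123.
Triangular part P₁ = ½K_aγH² = 20.69 at H/3 = 0.8333 m; rectangular part P₂ = K_a q H = 17.18 at H/2 = 1.250 m.
ȳ = (P₁·0.8333 + P₂·1.250)/(P₁+P₂) = 1.022 m.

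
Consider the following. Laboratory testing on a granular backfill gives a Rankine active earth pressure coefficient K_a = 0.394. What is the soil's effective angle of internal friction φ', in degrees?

25.8°

K_a = tan²(45° − φ/2) ⇒ 45° − φ/2 = arctan(√0.394) = 32.12°.
φ = 2(45° − 32.12°) = 25.77°.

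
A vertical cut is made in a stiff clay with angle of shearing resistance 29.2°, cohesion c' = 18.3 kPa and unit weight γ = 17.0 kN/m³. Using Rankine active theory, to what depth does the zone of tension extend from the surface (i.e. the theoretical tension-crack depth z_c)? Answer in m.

3.67 m

K_a = tan²(45° − 29.2°/2) = 0.3442; √K_a = 0.5867.
The active pressure is zero where K_a γ z = 2c√K_a, so z_c = 2c/(γ√K_a) = 2×18.3/(17.0×0.5867) = 3.670 m.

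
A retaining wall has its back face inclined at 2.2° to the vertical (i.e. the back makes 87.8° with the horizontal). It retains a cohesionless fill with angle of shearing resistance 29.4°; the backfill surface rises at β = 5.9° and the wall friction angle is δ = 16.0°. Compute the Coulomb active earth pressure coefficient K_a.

0.348

K_a = sin²(α+φ) / [sin²α · sin(α−δ) · (1 + √{sin(φ+δ)sin(φ−β) / (sin(α−δ)sin(α+β))})²].
With α = 87.8°, φ = 29.4°, δ = 16.0°, β = 5.9°: K_a = 0.3483.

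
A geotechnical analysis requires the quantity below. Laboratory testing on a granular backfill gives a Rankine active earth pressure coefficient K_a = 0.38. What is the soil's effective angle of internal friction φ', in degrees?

K_a = tan²(45° − φ/2) ⇒ 45° − φ/2 = arctan(√0.38) = 31.65°.
φ = 2(45° − 31.65°) = 26.70°.

26.7°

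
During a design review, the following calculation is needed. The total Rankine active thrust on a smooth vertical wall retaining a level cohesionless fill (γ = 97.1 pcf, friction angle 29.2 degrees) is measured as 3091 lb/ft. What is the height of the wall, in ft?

13.6 ft

K_a = 0.3442. P_a = ½ K_a γ H² ⇒ H = √(2P_a/(K_a γ)).
H = √(2×3091/(0.3442×97.1)) = 13.60 ft.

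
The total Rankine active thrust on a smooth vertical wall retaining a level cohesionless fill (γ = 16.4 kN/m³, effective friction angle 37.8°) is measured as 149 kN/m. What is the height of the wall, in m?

8.70 m

K_a = 0.2400. P_a = ½ K_a γ H² ⇒ H = √(2P_a/(K_a γ)).
H = √(2×149/(0.2400×16.4)) = 8.701 m.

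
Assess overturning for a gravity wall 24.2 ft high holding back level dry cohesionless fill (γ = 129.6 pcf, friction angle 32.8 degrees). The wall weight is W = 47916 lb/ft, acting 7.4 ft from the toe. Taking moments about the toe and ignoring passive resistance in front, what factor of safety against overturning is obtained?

3.90

K_a = tan²(45° − 32.8°/2) = 0.2973.
P_a = ½K_aγH² = 0.5×0.2973×129.6×24.2² = 11280 lb/ft, acting at H/3 = 8.067 ft above the base.
Overturning moment M_o = P_a × H/3 = 11280 × 8.067 = 91000.
Resisting moment M_r = W × 7.4 = 47916 × 7.4 = 354600.
FS_overturning = M_r/M_o = 354600/91000 = 3.896.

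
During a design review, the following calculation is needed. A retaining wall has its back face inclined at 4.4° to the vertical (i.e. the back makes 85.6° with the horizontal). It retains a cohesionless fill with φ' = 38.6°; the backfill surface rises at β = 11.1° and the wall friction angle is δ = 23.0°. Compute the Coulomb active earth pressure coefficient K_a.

K_a = sin²(α+φ) / [sin²α · sin(α−δ) · (1 + √{sin(φ+δ)sin(φ−β) / (sin(α−δ)sin(α+β))})²].
With α = 85.6°, φ = 38.6°, δ = 23.0°, β = 11.1°: K_a = 0.2750.

0.275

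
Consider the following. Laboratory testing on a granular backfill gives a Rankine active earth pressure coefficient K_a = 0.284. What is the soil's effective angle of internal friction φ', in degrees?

K_a = tan²(45° − φ/2) ⇒ 45° − φ/2 = arctan(√0.284) = 28.05°.
φ = 2(45° − 28.05°) = 33.89°.

33.9°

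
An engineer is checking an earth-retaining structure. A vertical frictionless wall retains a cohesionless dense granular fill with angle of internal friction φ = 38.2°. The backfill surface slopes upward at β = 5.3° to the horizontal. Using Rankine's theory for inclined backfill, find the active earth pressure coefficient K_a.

0.238

K_a = cos β · (cos β − √(cos²β − cos²φ)) / (cos β + √(cos²β − cos²φ)).
cos β = 0.9957, cos φ = 0.7859, √(cos²β − cos²φ) = 0.6115.
K_a = 0.9957 × (0.9957 − 0.6115)/(0.9957 + 0.6115) = 0.2381.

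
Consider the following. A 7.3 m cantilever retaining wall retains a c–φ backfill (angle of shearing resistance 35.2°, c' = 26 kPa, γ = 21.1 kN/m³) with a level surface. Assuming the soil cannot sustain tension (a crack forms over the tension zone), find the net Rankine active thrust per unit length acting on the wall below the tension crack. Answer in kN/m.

K_a = 0.2687; √K_a = 0.5184.
Tension-crack depth z_c = 2c/(γ√K_a) = 2×26/(21.1×0.5184) = 4.754 m.
σ_a at base = K_a γ H − 2c√K_a = 0.2687×21.1×7.3 − 2×26×0.5184 = 14.43 kPa.
P_a = ½ × 14.43 × (H − z_c) = 0.5×14.43×2.546 = 18.37 kN/m.

18.4 kN/m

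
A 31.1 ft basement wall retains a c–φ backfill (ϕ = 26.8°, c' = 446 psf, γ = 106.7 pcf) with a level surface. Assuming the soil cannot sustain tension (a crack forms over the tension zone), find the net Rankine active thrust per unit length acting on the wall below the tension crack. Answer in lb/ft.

6190 lb/ft

K_a = 0.3785; √K_a = 0.6152.
Tension-crack depth z_c = 2c/(γ√K_a) = 2×446/(106.7×0.6152) = 13.59 ft.
σ_a at base = K_a γ H − 2c√K_a = 0.3785×106.7×31.1 − 2×446×0.6152 = 707.2 psf.
P_a = ½ × 707.2 × (H − z_c) = 0.5×707.2×17.51 = 6192 lb/ft.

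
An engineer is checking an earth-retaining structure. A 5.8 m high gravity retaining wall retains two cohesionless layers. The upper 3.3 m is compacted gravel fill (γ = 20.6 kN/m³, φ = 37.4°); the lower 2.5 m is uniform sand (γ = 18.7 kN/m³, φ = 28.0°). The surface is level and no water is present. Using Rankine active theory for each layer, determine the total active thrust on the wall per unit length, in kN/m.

110 kN/m

K_a1 = tan²(45°−37.4°/2) = 0.2443; K_a2 = tan²(45°−28.0°/2) = 0.3610.
Layer 1: σ at base = K_a1 γ₁ h₁ = 16.61 kPa; P₁ = ½×16.61×3.3 = 27.40.
Layer 2: σ_v at top = γ₁h₁ = 67.98; σ_h top = K_a2×67.98 = 24.54; σ_h base = K_a2×(67.98+18.7×2.5) = 41.42.
P₂ = ½(24.54+41.42)×2.5 = 82.46. Total P_a = 27.40+82.46 = 109.9 kN/m.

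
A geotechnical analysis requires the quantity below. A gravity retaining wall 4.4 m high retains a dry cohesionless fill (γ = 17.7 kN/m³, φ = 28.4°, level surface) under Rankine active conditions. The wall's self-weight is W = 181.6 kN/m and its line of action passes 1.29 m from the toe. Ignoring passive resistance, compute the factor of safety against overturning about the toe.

K_a = tan²(45° − 28.4°/2) = 0.3554.
P_a = ½K_aγH² = 0.5×0.3554×17.7×4.4² = 60.89 kN/m, acting at H/3 = 1.467 m above the base.
Overturning moment M_o = P_a × H/3 = 60.89 × 1.467 = 89.30.
Resisting moment M_r = W × 1.29 = 181.6 × 1.29 = 234.3.
FS_overturning = M_r/M_o = 234.3/89.30 = 2.623.

2.62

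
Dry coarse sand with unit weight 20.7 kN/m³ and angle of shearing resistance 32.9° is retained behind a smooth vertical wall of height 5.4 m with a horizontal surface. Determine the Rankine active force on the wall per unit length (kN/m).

K_a = tan²(45° − φ/2) = 0.2960.
P_a = ½ K_a γ H² = 0.5 × 0.2960 × 20.7 × 5.4² = 89.34 kN/m.

89.3 kN/m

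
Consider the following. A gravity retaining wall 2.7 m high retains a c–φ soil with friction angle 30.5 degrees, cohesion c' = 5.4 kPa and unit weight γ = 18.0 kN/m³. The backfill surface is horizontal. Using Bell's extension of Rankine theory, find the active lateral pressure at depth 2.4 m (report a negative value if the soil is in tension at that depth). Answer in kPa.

K_a = (1 − sin φ)/(1 + sin φ) = 0.3267.
σ_a = K_a γ z − 2c√K_a = 0.3267×18.0×2.4 − 2×5.4×0.5715 = 7.939 kPa.

7.94 kPa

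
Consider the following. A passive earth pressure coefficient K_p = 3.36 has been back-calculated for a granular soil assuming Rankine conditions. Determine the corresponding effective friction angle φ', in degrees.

K_p = (1+sin φ)/(1−sin φ) ⇒ sin φ = (K_p − 1)/(K_p + 1) = 0.5413.
φ = arcsin(0.5413) = 32.77°.

32.8°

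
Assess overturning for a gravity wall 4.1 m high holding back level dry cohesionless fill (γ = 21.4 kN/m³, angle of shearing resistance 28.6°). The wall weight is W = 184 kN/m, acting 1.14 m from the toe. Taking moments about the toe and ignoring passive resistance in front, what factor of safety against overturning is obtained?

2.42

K_a = tan²(45° − 28.6°/2) = 0.3525.
P_a = ½K_aγH² = 0.5×0.3525×21.4×4.1² = 63.41 kN/m, acting at H/3 = 1.367 m above the base.
Overturning moment M_o = P_a × H/3 = 63.41 × 1.367 = 86.66.
Resisting moment M_r = W × 1.14 = 184 × 1.14 = 209.8.
FS_overturning = M_r/M_o = 209.8/86.66 = 2.420.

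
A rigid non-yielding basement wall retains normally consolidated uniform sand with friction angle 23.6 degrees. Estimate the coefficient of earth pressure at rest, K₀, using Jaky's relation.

0.600

K₀ = 1 − sin φ' = 1 − sin 23.6° = 0.5997.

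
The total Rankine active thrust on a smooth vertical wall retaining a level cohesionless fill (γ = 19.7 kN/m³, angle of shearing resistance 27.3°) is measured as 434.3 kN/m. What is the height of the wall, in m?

10.9 m

K_a = 0.3711. P_a = ½ K_a γ H² ⇒ H = √(2P_a/(K_a γ)).
H = √(2×434.3/(0.3711×19.7)) = 10.90 m.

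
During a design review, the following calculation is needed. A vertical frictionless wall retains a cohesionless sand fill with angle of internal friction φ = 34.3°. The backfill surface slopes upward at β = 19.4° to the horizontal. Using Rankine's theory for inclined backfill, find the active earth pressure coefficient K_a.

0.329

K_a = cos β · (cos β − √(cos²β − cos²φ)) / (cos β + √(cos²β − cos²φ)).
cos β = 0.9432, cos φ = 0.8261, √(cos²β − cos²φ) = 0.4552.
K_a = 0.9432 × (0.9432 − 0.4552)/(0.9432 + 0.4552) = 0.3291.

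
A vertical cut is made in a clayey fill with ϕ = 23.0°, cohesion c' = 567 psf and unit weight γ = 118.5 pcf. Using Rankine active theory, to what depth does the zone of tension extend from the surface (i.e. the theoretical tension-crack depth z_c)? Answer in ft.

K_a = tan²(45° − 23.0°/2) = 0.4381; √K_a = 0.6619.
The active pressure is zero where K_a γ z = 2c√K_a, so z_c = 2c/(γ√K_a) = 2×567/(118.5×0.6619) = 14.46 ft.

14.5 ft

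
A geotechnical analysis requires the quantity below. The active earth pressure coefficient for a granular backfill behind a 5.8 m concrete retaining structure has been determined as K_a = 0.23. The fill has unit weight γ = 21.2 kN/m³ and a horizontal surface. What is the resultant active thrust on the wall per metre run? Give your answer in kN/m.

P = ½ K_a γ H² = 0.5 × 0.23 × 21.2 × 5.8² = 82.01 kN/m.

82.0 kN/m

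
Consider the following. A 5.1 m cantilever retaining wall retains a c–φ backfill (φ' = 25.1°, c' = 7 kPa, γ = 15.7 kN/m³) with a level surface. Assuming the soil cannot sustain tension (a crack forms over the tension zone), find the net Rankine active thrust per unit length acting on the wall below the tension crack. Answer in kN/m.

K_a = 0.4043; √K_a = 0.6358.
Tension-crack depth z_c = 2c/(γ√K_a) = 2×7/(15.7×0.6358) = 1.402 m.
σ_a at base = K_a γ H − 2c√K_a = 0.4043×15.7×5.1 − 2×7×0.6358 = 23.47 kPa.
P_a = ½ × 23.47 × (H − z_c) = 0.5×23.47×3.698 = 43.39 kN/m.

43.4 kN/m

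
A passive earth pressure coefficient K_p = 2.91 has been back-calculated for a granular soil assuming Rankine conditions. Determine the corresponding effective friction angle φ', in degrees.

29.2°

K_p = (1+sin φ)/(1−sin φ) ⇒ sin φ = (K_p − 1)/(K_p + 1) = 0.4885.
φ = arcsin(0.4885) = 29.24°.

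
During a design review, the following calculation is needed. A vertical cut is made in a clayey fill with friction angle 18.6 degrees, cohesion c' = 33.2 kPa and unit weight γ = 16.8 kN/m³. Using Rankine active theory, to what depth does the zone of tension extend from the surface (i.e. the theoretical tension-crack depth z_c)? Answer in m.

K_a = tan²(45° − 18.6°/2) = 0.5163; √K_a = 0.7186.
The active pressure is zero where K_a γ z = 2c√K_a, so z_c = 2c/(γ√K_a) = 2×33.2/(16.8×0.7186) = 5.500 m.

5.50 m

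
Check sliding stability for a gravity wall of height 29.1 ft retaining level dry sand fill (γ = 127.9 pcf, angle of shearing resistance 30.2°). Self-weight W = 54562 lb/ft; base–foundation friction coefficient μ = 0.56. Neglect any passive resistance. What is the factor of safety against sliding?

1.71

K_a = tan²(45° − 30.2°/2) = 0.3307.
P_a = ½K_aγH² = 0.5×0.3307×127.9×29.1² = 17910 lb/ft, acting at H/3 = 9.700 ft above the base.
FS_sliding = μW / P_a = 0.56×54562 / 17910 = 1.706.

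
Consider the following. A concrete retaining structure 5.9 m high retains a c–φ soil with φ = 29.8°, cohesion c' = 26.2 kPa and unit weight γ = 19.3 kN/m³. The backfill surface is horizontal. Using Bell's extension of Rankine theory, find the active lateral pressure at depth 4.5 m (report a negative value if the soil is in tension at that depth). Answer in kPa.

-1.19 kPa

K_a = (1 − sin φ)/(1 + sin φ) = 0.3360.
σ_a = K_a γ z − 2c√K_a = 0.3360×19.3×4.5 − 2×26.2×0.5797 = -1.191 kPa.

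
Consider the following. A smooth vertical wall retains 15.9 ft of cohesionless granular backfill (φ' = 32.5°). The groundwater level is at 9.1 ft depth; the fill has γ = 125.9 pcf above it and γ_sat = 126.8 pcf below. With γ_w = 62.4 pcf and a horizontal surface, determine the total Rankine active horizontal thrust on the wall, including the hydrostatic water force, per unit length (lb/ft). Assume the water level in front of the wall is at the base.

5800 lb/ft

K_a = tan²(45° − φ/2) = 0.3010.
γ' = 126.8 − 62.4 = 64.40 pcf. Depth below WT = 6.8 ft.
σ'_h at WT = K_a γ d_w = 344.8 psf; at base = 344.8 + K_a γ' × 6.8 = 476.6 psf.
P₁ (0–9.1 ft) = ½×344.8×9.1 = 1569. P₂ (9.1–15.9 ft) = ½(344.8+476.6)×6.8 = 2793.
P_w = ½ γ_w h₂² = 0.5×62.4×6.8² = 1443. Total = 1569+2793+1443 = 5805 lb/ft.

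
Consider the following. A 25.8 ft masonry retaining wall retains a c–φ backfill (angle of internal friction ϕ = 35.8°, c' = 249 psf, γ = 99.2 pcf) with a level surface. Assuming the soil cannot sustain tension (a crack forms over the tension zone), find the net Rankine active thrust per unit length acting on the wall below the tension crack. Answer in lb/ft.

3320 lb/ft

K_a = 0.2619; √K_a = 0.5117.
Tension-crack depth z_c = 2c/(γ√K_a) = 2×249/(99.2×0.5117) = 9.810 ft.
σ_a at base = K_a γ H − 2c√K_a = 0.2619×99.2×25.8 − 2×249×0.5117 = 415.4 psf.
P_a = ½ × 415.4 × (H − z_c) = 0.5×415.4×15.99 = 3321 lb/ft.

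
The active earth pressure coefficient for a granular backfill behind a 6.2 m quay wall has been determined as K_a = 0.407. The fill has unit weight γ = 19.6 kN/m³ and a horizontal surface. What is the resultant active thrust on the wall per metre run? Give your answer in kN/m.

153 kN/m

P = ½ K_a γ H² = 0.5 × 0.407 × 19.6 × 6.2² = 153.3 kN/m.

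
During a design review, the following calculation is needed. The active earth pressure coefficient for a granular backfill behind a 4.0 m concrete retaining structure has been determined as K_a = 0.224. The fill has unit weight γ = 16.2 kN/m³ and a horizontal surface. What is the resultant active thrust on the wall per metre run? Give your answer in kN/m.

P = ½ K_a γ H² = 0.5 × 0.224 × 16.2 × 4.0² = 29.03 kN/m.

29.0 kN/m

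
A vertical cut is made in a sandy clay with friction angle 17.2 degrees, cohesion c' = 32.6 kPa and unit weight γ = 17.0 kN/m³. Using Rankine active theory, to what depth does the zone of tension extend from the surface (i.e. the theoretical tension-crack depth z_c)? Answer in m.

5.20 m

K_a = tan²(45° − 17.2°/2) = 0.5436; √K_a = 0.7373.
The active pressure is zero where K_a γ z = 2c√K_a, so z_c = 2c/(γ√K_a) = 2×32.6/(17.0×0.7373) = 5.202 m.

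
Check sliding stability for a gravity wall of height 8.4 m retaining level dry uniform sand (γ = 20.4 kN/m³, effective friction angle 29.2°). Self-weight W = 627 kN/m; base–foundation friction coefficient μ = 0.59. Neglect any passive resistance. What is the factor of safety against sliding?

K_a = tan²(45° − 29.2°/2) = 0.3442.
P_a = ½K_aγH² = 0.5×0.3442×20.4×8.4² = 247.7 kN/m, acting at H/3 = 2.800 m above the base.
FS_sliding = μW / P_a = 0.59×627 / 247.7 = 1.493.

1.49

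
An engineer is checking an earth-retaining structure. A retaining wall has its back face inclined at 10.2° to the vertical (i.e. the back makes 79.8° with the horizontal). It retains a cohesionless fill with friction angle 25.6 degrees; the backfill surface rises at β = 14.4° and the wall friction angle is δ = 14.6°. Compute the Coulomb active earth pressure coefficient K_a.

0.561

K_a = sin²(α+φ) / [sin²α · sin(α−δ) · (1 + √{sin(φ+δ)sin(φ−β) / (sin(α−δ)sin(α+β))})²].
With α = 79.8°, φ = 25.6°, δ = 14.6°, β = 14.4°: K_a = 0.5614.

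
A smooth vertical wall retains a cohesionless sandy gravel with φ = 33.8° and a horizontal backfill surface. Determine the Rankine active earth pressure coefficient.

K_a = (1 − sin φ)/(1 + sin φ) = (1 − sin 33.8°)/(1 + sin 33.8°) = 0.2851.

0.285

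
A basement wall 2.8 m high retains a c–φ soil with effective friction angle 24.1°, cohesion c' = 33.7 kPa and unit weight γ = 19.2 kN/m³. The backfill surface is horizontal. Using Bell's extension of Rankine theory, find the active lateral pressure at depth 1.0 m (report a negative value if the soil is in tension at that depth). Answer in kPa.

K_a = (1 − sin φ)/(1 + sin φ) = 0.4201.
σ_a = K_a γ z − 2c√K_a = 0.4201×19.2×1.0 − 2×33.7×0.6482 = -35.62 kPa.

-35.6 kPa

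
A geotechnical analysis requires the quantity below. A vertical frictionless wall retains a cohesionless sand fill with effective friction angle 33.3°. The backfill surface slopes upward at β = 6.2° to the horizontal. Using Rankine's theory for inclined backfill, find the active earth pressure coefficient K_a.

K_a = cos β · (cos β − √(cos²β − cos²φ)) / (cos β + √(cos²β − cos²φ)).
cos β = 0.9942, cos φ = 0.8358, √(cos²β − cos²φ) = 0.5383.
K_a = 0.9942 × (0.9942 − 0.5383)/(0.9942 + 0.5383) = 0.2957.

0.296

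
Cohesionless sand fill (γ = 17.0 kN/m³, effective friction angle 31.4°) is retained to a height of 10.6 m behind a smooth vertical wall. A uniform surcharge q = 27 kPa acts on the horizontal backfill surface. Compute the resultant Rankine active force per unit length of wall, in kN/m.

K_a = tan²(45° − φ/2) = 0.3149.
Soil triangle: ½ K_a γ H² = 0.5×0.3149×17.0×10.6² = 300.8 kN/m.
Surcharge rectangle: K_a q H = 0.3149×27×10.6 = 90.13 kN/m.
Total = 300.8 + 90.13 = 390.9 kN/m.

391 kN/m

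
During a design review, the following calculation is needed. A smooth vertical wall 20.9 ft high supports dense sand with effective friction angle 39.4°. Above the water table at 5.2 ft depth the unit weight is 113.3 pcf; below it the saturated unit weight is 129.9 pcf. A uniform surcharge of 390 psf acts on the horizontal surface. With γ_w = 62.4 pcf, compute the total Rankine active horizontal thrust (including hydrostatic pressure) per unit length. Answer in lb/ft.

K_a = tan²(45° − φ/2) = 0.2234.
γ' = 129.9 − 62.4 = 67.50 pcf. h₂ = H − d_w = 15.7 ft.
σ'_h: at surface K_a·q = 87.14; at WT K_a(q+γd_w) = 218.8; at base K_a(q+γd_w+γ'h₂) = 455.6 psf.
P₁ = ½(87.14+218.8)×5.2 = 795.4; P₂ = ½(218.8+455.6)×15.7 = 5294; P_w = ½γ_w h₂² = 7690.
Total = 795.4+5294+7690 = 13780 lb/ft.

13800 lb/ft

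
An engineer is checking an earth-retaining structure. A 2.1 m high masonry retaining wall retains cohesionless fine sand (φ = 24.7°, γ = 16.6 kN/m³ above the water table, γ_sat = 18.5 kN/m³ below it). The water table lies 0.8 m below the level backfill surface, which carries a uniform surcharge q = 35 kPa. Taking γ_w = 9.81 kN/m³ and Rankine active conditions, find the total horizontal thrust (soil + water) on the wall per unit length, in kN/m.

50.8 kN/m

K_a = tan²(45° − φ/2) = 0.4106.
γ' = 18.5 − 9.81 = 8.690 kN/m³. h₂ = H − d_w = 1.3 m.
σ'_h: at surface K_a·q = 14.37; at WT K_a(q+γd_w) = 19.82; at base K_a(q+γd_w+γ'h₂) = 24.46 kPa.
P₁ = ½(14.37+19.82)×0.8 = 13.68; P₂ = ½(19.82+24.46)×1.3 = 28.78; P_w = ½γ_w h₂² = 8.289.
Total = 13.68+28.78+8.289 = 50.75 kN/m.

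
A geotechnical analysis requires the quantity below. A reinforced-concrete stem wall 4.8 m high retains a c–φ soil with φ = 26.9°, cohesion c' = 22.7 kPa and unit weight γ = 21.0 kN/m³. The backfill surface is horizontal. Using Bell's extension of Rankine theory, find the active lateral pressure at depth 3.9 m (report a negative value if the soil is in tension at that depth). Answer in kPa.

3.00 kPa

K_a = (1 − sin φ)/(1 + sin φ) = 0.3770.
σ_a = K_a γ z − 2c√K_a = 0.3770×21.0×3.9 − 2×22.7×0.6140 = 3.000 kPa.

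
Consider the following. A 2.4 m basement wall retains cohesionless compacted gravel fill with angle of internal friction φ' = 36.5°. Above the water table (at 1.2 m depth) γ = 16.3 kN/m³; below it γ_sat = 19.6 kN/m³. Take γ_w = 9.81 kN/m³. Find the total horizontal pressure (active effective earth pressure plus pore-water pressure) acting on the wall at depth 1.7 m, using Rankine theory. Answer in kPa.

K_a = (1 − sin φ)/(1 + sin φ) = 0.2541.
γ' = 19.6 − 9.81 = 9.790 kN/m³.
Effective vertical stress at 1.7 m: σ'_v = 16.3×1.2 + 9.790×0.500 = 24.45 kPa.
σ'_h = K_a σ'_v = 0.2541 × 24.45 = 6.213 kPa; u = γ_w × 0.500 = 4.905 kPa.
Total σ_h = 6.213 + 4.905 = 11.12 kPa.

11.1 kPa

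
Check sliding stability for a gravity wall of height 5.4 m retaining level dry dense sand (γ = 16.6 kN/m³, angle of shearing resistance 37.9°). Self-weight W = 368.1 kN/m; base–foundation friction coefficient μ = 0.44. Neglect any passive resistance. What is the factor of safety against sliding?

K_a = tan²(45° − 37.9°/2) = 0.2389.
P_a = ½K_aγH² = 0.5×0.2389×16.6×5.4² = 57.83 kN/m, acting at H/3 = 1.800 m above the base.
FS_sliding = μW / P_a = 0.44×368.1 / 57.83 = 2.801.

2.80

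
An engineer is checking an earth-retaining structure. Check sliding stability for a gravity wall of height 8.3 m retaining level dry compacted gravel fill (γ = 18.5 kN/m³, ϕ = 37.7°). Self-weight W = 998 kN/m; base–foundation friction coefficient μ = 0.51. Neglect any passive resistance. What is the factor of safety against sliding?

3.31

K_a = tan²(45° − 37.7°/2) = 0.2411.
P_a = ½K_aγH² = 0.5×0.2411×18.5×8.3² = 153.6 kN/m, acting at H/3 = 2.767 m above the base.
FS_sliding = μW / P_a = 0.51×998 / 153.6 = 3.313.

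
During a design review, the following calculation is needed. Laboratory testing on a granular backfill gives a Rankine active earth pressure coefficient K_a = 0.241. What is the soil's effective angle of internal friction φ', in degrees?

37.7°

K_a = tan²(45° − φ/2) ⇒ 45° − φ/2 = arctan(√0.241) = 26.15°.
φ = 2(45° − 26.15°) = 37.71°.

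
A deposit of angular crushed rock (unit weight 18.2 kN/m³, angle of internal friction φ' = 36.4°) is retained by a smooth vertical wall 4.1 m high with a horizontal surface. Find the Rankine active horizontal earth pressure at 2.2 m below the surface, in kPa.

K_a = (1 − sin φ)/(1 + sin φ) = 0.2552.
σ_h = K_a γ z = 0.2552 × 18.2 × 2.2 = 10.22 kPa.

10.2 kPa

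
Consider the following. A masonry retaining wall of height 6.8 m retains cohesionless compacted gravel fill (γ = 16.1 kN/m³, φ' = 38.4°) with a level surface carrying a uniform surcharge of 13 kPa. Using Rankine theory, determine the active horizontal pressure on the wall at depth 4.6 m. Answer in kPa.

20.3 kPa

K_a = (1 − sin φ)/(1 + sin φ) = 0.2337.
σ_v = γz + q = 16.1 × 4.6 + 13 = 87.06 kPa.
σ_h = K_a σ_v = 0.2337 × 87.06 = 20.35 kPa.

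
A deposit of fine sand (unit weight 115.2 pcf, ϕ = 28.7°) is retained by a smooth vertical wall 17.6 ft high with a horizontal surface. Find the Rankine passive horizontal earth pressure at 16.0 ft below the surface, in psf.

5250 psf

K_p = (1 + sin φ)/(1 − sin φ) = 2.848.
σ_h = K_p γ z = 2.848 × 115.2 × 16.0 = 5249 psf.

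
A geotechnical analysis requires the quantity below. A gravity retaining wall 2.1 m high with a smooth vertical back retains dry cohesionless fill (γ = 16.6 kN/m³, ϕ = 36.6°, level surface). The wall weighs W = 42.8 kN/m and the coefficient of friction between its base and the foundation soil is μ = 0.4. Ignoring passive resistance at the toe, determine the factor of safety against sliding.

1.85

K_a = tan²(45° − 36.6°/2) = 0.2530.
P_a = ½K_aγH² = 0.5×0.2530×16.6×2.1² = 9.259 kN/m, acting at H/3 = 0.7000 m above the base.
FS_sliding = μW / P_a = 0.4×42.8 / 9.259 = 1.849.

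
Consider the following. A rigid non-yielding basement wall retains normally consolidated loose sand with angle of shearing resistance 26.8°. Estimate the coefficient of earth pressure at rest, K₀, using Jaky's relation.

0.549

K₀ = 1 − sin φ' = 1 − sin 26.8° = 0.5491.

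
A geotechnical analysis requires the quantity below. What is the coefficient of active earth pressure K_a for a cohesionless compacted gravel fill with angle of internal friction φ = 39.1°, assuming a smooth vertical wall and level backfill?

K_a = (1 − sin φ)/(1 + sin φ) = (1 − sin 39.1°)/(1 + sin 39.1°) = 0.2265.

0.226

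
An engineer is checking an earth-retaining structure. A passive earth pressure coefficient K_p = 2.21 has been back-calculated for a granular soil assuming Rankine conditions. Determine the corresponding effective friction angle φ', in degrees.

K_p = (1+sin φ)/(1−sin φ) ⇒ sin φ = (K_p − 1)/(K_p + 1) = 0.3769.
φ = arcsin(0.3769) = 22.14°.

22.1°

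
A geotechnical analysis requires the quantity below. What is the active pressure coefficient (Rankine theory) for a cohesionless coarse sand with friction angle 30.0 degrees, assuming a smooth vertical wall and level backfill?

K_a = (1 − sin φ)/(1 + sin φ) = (1 − sin 30.0°)/(1 + sin 30.0°) = 0.3333.

0.333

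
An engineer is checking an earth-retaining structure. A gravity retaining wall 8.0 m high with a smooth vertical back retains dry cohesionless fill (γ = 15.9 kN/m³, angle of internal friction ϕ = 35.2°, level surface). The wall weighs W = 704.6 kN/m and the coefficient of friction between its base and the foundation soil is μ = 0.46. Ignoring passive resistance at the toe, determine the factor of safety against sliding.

2.37

K_a = tan²(45° − 35.2°/2) = 0.2687.
P_a = ½K_aγH² = 0.5×0.2687×15.9×8.0² = 136.7 kN/m, acting at H/3 = 2.667 m above the base.
FS_sliding = μW / P_a = 0.46×704.6 / 136.7 = 2.371.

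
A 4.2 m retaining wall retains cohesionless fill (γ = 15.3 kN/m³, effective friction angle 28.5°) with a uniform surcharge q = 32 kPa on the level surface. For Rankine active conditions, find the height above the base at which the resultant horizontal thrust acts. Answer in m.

K_a = 0.3540.
Triangular part P₁ = ½K_aγH² = 47.76 at H/3 = 1.400 m; rectangular part P₂ = K_a q H = 47.57 at H/2 = 2.100 m.
ȳ = (P₁·1.400 + P₂·2.100)/(P₁+P₂) = 1.749 m.

1.75 m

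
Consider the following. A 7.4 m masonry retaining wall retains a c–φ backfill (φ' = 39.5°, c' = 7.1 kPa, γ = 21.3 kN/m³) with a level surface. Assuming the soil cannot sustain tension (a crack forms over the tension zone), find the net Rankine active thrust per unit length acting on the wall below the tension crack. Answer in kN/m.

84.9 kN/m

K_a = 0.2224; √K_a = 0.4716.
Tension-crack depth z_c = 2c/(γ√K_a) = 2×7.1/(21.3×0.4716) = 1.414 m.
σ_a at base = K_a γ H − 2c√K_a = 0.2224×21.3×7.4 − 2×7.1×0.4716 = 28.36 kPa.
P_a = ½ × 28.36 × (H − z_c) = 0.5×28.36×5.986 = 84.90 kN/m.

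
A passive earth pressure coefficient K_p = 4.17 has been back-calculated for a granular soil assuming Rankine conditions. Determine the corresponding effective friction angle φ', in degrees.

K_p = (1+sin φ)/(1−sin φ) ⇒ sin φ = (K_p − 1)/(K_p + 1) = 0.6132.
φ = arcsin(0.6132) = 37.82°.

37.8°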